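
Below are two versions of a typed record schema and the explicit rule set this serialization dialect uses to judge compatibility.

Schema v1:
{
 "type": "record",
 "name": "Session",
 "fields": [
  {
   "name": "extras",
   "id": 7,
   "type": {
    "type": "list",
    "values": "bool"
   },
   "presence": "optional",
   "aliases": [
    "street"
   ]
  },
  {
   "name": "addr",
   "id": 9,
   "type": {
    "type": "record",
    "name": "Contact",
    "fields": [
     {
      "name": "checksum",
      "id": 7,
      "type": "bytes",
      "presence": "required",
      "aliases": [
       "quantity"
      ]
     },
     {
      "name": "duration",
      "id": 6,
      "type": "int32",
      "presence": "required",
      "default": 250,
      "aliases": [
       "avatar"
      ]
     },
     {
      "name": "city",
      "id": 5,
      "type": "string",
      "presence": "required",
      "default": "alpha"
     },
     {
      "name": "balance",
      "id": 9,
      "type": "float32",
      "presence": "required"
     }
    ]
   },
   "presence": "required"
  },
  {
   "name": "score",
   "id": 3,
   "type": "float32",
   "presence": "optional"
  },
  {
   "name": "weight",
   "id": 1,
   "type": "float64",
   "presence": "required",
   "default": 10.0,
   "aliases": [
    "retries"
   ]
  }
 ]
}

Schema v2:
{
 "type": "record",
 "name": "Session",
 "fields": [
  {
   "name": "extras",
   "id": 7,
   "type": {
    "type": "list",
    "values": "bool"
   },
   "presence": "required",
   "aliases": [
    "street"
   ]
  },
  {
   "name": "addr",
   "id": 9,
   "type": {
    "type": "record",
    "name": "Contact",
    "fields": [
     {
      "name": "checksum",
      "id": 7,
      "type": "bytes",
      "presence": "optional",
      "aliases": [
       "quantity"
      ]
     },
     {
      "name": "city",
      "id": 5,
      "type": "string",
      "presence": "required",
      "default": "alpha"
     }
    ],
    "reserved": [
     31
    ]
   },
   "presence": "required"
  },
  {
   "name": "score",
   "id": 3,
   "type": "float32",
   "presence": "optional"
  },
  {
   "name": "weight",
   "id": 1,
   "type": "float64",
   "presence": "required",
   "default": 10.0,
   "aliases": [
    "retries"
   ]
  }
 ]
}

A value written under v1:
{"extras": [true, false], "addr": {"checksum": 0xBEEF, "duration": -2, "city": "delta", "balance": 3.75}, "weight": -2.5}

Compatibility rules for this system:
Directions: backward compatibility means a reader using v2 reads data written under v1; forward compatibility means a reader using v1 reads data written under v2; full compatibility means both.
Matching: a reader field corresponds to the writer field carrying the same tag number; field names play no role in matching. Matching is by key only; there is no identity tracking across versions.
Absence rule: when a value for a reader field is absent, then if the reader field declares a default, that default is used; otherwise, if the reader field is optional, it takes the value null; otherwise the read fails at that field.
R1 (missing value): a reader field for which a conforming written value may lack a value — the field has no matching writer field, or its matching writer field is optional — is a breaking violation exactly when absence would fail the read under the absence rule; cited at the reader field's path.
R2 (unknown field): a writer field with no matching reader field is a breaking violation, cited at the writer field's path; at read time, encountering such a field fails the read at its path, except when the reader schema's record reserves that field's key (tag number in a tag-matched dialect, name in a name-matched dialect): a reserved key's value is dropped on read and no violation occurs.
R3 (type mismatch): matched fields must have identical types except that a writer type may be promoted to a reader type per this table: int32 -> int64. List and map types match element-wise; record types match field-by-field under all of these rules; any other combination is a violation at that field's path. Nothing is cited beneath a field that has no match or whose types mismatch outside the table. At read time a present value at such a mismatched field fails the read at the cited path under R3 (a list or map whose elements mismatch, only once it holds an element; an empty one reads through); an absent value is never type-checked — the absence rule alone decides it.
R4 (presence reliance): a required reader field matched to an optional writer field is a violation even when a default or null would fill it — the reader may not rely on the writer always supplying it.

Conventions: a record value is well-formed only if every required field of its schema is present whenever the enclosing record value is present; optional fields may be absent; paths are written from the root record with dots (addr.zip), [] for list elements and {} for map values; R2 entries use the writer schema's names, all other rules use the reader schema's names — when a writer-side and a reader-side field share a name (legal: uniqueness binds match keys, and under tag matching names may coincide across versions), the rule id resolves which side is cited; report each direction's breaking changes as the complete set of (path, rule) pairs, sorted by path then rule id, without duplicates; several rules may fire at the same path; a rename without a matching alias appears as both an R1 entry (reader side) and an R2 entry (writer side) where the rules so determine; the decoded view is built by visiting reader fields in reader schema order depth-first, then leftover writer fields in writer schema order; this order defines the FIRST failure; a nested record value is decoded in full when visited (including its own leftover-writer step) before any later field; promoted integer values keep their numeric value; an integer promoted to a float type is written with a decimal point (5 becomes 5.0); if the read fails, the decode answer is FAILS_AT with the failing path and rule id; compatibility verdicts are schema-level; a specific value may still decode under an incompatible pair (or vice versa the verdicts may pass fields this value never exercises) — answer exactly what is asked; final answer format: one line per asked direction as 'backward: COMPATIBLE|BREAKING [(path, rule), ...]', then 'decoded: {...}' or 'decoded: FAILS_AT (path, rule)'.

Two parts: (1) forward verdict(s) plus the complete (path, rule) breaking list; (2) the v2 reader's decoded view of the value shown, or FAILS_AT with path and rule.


forward: BREAKING [(addr.balance, R1), (addr.checksum, R1), (addr.checksum, R4)]; decoded: FAILS_AT (addr.duration, R2)

arrows below run writer -> reader for Session
forward for Session (reader v1, writer v2):
  extras: paired with writer extras (list<bool> -> list<bool>; writer required)
  addr: paired with writer addr (Contact -> Contact; writer required)
  score: paired with writer score (float32 -> float32; writer optional)
  weight: paired with writer weight (float64 -> float64; writer required)
  addr.checksum: paired with writer addr.checksum (bytes -> bytes; writer optional)
  addr.duration: no writer-side match
  addr.city: paired with writer addr.city (string -> string; writer required)
  addr.balance: no writer-side match
  R1 fires at addr.balance
  R1 fires at addr.checksum
  R4 fires at addr.checksum
  => forward verdict for Session: BREAKING, 3 violation(s)
decode walk for Session under reader schema v2:
  extras := [true, false]
  addr.checksum := 0xBEEF
  addr.city := "delta"
  read fails at addr.duration under R2 (unknown field)
  => FAILS_AT (addr.duration, R2)
the rest of the Session diff is inert for this question:
  field extras in record Session: optional changed to required -> matters only for Session's backward compatibility — outside the asked direction


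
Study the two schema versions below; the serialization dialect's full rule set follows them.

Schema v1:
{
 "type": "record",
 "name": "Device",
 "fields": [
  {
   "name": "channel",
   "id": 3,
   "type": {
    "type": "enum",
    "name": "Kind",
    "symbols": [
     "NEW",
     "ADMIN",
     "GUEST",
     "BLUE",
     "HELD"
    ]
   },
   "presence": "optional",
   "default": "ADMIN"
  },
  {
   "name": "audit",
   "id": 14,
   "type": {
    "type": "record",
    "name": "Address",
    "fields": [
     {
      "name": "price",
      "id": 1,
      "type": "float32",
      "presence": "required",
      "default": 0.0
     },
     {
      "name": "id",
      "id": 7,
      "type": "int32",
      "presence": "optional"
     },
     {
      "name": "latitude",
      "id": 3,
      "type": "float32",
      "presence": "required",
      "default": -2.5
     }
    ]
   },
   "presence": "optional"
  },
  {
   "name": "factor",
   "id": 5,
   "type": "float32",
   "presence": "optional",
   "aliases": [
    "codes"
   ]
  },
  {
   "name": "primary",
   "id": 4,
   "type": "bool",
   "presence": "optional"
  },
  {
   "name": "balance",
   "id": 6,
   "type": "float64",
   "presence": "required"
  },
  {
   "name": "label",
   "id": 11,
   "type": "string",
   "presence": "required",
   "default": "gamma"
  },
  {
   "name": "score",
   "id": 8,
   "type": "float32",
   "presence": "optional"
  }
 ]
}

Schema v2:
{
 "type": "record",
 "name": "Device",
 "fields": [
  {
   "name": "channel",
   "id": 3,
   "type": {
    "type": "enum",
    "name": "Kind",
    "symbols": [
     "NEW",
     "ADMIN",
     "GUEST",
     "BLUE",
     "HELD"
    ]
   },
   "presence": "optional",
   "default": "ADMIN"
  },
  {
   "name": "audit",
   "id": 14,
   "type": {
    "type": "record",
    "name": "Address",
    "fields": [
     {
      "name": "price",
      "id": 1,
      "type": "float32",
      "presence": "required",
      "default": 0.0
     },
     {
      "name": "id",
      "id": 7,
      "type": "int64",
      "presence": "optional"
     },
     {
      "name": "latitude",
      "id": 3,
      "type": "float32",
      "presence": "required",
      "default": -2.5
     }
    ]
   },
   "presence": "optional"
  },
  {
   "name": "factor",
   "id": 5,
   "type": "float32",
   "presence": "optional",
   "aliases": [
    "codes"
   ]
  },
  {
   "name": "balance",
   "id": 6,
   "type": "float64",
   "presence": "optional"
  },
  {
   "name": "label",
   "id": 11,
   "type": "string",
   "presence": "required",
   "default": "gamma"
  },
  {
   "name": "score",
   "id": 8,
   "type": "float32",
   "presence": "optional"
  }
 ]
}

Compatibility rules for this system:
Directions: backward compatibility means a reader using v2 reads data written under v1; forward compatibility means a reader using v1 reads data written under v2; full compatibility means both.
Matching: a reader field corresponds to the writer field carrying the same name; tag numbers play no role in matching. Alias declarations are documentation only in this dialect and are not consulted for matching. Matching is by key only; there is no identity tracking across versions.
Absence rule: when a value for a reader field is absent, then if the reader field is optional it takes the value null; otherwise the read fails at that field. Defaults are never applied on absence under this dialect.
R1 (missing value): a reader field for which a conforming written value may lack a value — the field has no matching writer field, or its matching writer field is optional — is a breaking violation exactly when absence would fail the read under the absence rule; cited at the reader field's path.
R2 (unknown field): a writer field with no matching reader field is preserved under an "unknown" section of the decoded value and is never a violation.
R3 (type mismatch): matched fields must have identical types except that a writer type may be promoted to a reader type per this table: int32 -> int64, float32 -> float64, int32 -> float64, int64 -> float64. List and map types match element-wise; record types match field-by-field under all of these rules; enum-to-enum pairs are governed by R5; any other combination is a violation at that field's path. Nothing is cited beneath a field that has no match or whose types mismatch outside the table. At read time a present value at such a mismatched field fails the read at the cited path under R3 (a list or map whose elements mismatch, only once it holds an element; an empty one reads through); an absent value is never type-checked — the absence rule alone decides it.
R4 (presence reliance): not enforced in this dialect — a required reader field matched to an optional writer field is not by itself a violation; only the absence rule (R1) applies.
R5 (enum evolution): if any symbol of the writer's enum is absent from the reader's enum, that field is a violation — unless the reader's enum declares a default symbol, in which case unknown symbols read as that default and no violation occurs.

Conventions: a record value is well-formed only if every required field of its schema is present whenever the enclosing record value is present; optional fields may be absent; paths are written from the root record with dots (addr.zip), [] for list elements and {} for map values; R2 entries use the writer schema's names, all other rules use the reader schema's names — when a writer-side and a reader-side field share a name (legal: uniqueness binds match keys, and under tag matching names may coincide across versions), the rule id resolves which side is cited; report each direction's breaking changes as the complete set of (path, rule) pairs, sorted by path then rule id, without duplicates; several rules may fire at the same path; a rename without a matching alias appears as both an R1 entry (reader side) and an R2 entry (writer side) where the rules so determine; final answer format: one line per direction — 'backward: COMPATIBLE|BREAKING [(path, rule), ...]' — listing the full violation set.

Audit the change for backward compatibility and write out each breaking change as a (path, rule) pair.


arrows below run writer -> reader for Device
checking backward for Device: reader v2 against writer v1:
  writer optional, Kind -> Kind: reader channel maps from writer channel
  writer optional, Address -> Address: reader audit maps from writer audit
  writer optional, float32 -> float32: reader factor maps from writer factor
  writer required, float64 -> float64: reader balance maps from writer balance
  writer required, string -> string: reader label maps from writer label
  writer optional, float32 -> float32: reader score maps from writer score
  writer primary: unknown to reader
  writer required, float32 -> float32: reader audit.price maps from writer audit.price
  writer optional, int32 -> int64: reader audit.id maps from writer audit.id
  writer required, float32 -> float32: reader audit.latitude maps from writer audit.latitude
  nothing fires on Device: backward is COMPATIBLE
diffs on Device not affecting the asked answer:
  field id in record Address: type int32 changed to int64 -> its effect on Device is confined to the forward direction, not asked
  field balance in record Device: required changed to optional -> its effect on Device is confined to the forward direction, not asked
  removed field primary from record Device -> fires no rule on Device, leaving the asked answer as it is

backward: COMPATIBLE []


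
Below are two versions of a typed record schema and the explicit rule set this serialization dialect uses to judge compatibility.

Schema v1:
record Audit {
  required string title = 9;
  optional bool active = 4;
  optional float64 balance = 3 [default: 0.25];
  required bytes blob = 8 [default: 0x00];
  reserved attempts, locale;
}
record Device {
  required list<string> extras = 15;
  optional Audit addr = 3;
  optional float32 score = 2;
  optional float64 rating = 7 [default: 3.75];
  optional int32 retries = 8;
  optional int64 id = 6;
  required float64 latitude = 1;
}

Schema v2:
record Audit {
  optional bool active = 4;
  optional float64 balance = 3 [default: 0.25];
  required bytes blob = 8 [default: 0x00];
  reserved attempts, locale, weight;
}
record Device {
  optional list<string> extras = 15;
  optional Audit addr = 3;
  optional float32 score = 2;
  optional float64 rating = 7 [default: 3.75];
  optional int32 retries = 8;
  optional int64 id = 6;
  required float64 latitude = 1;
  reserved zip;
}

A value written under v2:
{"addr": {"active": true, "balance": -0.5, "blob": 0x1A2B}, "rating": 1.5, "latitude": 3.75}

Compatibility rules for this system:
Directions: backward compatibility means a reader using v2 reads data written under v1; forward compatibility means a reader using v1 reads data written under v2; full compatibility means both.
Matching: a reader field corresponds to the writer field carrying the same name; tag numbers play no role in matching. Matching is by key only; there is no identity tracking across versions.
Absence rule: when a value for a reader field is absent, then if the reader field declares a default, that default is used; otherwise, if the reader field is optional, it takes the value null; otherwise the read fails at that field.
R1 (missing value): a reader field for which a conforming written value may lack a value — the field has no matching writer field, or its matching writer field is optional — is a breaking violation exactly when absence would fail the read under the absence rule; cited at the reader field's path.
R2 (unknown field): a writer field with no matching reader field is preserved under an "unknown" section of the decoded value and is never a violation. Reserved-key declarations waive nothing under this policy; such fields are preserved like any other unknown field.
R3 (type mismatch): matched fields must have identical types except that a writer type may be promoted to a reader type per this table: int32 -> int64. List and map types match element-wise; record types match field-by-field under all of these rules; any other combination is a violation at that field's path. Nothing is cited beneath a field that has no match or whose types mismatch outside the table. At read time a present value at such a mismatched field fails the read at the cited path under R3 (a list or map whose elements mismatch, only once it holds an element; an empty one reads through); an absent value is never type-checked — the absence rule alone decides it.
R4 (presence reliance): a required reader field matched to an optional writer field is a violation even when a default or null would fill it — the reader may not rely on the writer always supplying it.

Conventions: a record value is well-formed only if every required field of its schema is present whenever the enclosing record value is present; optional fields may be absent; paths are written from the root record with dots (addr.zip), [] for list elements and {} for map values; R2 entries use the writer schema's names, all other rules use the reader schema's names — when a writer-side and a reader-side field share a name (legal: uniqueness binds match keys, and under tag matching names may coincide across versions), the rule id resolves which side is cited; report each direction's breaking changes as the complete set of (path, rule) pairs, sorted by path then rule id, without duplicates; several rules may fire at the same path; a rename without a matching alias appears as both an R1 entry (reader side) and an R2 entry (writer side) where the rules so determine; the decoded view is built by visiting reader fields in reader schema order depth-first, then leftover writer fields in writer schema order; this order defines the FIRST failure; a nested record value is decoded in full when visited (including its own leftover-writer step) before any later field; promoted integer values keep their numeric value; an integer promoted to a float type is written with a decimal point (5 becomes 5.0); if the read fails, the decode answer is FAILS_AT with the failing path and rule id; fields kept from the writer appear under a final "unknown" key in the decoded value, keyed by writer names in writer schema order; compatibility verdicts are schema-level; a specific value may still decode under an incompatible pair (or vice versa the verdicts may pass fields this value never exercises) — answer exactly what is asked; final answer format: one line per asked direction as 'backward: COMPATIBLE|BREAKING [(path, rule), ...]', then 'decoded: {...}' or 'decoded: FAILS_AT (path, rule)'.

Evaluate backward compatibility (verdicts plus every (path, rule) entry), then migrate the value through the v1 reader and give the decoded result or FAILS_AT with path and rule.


backward: COMPATIBLE []; decoded: FAILS_AT (extras, R1)

in Device below, arrows point writer -> reader
backward for Device (reader v2, writer v1):
  writer required, list<string> -> list<string>: reader extras maps from writer extras
  writer optional, Audit -> Audit: reader addr maps from writer addr
  writer optional, float32 -> float32: reader score maps from writer score
  writer optional, float64 -> float64: reader rating maps from writer rating
  writer optional, int32 -> int32: reader retries maps from writer retries
  writer optional, int64 -> int64: reader id maps from writer id
  writer required, float64 -> float64: reader latitude maps from writer latitude
  writer optional, bool -> bool: reader addr.active maps from writer addr.active
  writer optional, float64 -> float64: reader addr.balance maps from writer addr.balance
  writer required, bytes -> bytes: reader addr.blob maps from writer addr.blob
  writer field addr.title has no reader counterpart
  => no violations; backward on Device: COMPATIBLE
decode (reader v1):
  read fails at extras under R1 (no fill)
  => FAILS_AT (extras, R1)
checking off the Device differences that do not matter here:
  removed field title from record Audit -> affects forward compatibility only, which is not asked


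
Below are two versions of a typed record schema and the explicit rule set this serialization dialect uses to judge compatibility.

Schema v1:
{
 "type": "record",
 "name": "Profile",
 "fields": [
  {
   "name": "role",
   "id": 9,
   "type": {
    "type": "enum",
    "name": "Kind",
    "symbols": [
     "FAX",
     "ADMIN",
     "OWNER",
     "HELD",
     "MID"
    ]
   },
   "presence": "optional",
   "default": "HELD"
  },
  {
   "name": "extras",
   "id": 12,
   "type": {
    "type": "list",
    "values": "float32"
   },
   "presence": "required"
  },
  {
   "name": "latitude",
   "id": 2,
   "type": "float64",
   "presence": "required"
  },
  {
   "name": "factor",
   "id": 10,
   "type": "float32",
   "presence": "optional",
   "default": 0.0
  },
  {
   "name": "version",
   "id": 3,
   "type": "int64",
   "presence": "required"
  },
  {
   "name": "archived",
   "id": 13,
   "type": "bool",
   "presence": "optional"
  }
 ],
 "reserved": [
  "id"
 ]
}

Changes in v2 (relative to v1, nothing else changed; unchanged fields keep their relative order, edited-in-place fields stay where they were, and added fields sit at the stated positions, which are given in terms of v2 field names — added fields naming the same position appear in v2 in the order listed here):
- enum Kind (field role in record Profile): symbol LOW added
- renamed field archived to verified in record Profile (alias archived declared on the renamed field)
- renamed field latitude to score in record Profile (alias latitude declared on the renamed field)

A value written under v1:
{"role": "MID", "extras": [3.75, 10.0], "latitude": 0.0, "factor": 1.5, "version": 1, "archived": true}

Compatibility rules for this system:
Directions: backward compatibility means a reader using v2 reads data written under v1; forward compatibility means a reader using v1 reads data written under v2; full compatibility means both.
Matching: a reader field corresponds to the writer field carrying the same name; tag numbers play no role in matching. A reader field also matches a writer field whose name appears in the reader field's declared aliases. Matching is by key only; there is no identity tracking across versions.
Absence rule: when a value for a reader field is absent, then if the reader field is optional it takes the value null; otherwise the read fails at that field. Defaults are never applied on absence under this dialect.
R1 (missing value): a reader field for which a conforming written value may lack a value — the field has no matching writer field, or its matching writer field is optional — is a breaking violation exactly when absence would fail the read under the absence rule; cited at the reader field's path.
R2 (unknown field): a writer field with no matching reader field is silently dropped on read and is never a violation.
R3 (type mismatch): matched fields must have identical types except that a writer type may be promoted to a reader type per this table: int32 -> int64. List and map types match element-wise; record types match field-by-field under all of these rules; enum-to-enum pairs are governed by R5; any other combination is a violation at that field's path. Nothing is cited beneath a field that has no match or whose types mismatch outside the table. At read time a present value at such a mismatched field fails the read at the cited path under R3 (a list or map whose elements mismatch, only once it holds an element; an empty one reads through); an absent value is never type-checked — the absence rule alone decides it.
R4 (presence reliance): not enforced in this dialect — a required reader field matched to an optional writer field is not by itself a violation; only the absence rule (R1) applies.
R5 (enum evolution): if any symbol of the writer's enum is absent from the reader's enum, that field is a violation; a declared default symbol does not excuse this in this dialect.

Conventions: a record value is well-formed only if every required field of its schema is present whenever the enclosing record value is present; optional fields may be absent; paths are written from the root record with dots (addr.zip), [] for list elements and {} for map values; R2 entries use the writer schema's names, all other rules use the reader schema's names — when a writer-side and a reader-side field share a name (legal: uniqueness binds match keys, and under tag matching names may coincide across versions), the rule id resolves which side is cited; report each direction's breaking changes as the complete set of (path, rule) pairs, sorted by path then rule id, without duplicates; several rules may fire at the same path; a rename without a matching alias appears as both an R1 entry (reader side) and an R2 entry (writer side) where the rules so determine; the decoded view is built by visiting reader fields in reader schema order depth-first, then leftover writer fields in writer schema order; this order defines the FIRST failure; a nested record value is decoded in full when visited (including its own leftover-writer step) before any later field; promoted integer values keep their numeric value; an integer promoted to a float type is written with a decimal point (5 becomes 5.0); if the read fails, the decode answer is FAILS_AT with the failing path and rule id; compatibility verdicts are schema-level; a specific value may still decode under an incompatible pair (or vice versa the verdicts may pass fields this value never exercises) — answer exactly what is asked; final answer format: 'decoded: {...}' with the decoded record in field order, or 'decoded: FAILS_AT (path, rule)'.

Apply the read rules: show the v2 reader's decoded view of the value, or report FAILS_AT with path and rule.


decoded: {"role": "MID", "extras": [3.75, 10.0], "score": 0.0, "factor": 1.5, "version": 1, "verified": true}

each type pair in Profile: writer, then reader
migrating the Profile value to v2:
  role := "MID"
  extras := [3.75, 10.0]
  score := 0.0 (from writer latitude)
  factor := 1.5
  version := 1
  verified := true (from writer archived)
  => decoded: {"role": "MID", "extras": [3.75, 10.0], "score": 0.0, "factor": 1.5, "version": 1, "verified": true}
remaining Profile differences; none change what is asked:
  enum Kind (field role in record Profile): symbol LOW added -> schema-level compatibility only; this Profile value's decode is unchanged


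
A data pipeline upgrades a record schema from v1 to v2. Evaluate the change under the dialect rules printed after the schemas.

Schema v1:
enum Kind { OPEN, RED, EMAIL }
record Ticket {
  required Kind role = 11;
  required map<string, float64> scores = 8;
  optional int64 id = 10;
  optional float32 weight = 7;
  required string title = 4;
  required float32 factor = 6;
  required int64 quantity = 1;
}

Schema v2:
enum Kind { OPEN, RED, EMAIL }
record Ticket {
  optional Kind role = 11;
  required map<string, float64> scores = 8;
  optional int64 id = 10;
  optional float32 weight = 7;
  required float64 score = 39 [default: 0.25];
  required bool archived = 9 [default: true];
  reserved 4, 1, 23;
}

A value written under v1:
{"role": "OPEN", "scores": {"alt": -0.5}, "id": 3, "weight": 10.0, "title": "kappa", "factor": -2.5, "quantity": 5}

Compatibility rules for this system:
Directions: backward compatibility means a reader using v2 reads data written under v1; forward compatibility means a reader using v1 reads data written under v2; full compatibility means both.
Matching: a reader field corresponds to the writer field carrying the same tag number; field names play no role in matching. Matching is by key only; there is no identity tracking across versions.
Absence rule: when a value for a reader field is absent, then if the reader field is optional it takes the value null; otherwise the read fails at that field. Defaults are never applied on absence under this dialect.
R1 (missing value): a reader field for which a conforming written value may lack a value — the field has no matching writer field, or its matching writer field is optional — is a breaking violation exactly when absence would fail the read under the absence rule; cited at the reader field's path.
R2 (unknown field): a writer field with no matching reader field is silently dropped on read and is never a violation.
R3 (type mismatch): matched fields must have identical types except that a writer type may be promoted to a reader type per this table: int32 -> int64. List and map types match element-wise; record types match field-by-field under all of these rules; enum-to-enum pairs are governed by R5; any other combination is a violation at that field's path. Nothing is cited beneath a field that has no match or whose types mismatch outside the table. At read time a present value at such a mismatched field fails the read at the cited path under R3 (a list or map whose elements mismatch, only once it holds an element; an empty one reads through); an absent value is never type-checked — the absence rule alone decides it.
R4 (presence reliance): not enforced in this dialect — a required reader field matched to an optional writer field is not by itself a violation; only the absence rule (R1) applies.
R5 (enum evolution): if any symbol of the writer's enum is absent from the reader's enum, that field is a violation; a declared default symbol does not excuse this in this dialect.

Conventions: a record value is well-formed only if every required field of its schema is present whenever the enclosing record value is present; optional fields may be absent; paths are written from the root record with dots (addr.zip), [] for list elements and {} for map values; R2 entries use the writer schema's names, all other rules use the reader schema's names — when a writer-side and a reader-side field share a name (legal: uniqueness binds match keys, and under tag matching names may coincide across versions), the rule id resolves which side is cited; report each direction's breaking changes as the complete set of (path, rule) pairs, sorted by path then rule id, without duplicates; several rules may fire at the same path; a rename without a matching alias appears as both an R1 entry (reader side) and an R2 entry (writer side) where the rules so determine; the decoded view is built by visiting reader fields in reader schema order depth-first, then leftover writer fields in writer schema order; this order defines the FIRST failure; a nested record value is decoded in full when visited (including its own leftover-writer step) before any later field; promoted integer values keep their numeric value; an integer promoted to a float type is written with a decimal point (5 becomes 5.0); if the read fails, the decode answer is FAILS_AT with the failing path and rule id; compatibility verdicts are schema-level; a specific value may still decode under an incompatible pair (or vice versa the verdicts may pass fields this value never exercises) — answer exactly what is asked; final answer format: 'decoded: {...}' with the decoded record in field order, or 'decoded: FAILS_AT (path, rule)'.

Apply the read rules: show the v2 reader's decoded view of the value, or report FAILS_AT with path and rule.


each type pair in Ticket: writer, then reader
migrating the Ticket value to v2:
  role := "OPEN"
  scores := {"alt": -0.5}
  id := 3
  weight := 10.0
  read fails at score under R1 (no fill)
  => FAILS_AT (score, R1)
checking off the Ticket differences that do not matter here:
  removed field title from record Ticket (its key 4 joins the reserved list) -> schema-level compatibility only; this Ticket value's decode is unchanged
  field role in record Ticket: required changed to optional -> schema-level compatibility only; this Ticket value's decode is unchanged
  removed field factor from record Ticket -> schema-level compatibility only; this Ticket value's decode is unchanged
  removed field quantity from record Ticket (its key 1 joins the reserved list) -> schema-level compatibility only; this Ticket value's decode is unchanged
  added field archived to record Ticket: required bool, tag 9, default true (in v2 it sits last) -> schema-level compatibility only; this Ticket value's decode is unchanged

decoded: FAILS_AT (score, R1)


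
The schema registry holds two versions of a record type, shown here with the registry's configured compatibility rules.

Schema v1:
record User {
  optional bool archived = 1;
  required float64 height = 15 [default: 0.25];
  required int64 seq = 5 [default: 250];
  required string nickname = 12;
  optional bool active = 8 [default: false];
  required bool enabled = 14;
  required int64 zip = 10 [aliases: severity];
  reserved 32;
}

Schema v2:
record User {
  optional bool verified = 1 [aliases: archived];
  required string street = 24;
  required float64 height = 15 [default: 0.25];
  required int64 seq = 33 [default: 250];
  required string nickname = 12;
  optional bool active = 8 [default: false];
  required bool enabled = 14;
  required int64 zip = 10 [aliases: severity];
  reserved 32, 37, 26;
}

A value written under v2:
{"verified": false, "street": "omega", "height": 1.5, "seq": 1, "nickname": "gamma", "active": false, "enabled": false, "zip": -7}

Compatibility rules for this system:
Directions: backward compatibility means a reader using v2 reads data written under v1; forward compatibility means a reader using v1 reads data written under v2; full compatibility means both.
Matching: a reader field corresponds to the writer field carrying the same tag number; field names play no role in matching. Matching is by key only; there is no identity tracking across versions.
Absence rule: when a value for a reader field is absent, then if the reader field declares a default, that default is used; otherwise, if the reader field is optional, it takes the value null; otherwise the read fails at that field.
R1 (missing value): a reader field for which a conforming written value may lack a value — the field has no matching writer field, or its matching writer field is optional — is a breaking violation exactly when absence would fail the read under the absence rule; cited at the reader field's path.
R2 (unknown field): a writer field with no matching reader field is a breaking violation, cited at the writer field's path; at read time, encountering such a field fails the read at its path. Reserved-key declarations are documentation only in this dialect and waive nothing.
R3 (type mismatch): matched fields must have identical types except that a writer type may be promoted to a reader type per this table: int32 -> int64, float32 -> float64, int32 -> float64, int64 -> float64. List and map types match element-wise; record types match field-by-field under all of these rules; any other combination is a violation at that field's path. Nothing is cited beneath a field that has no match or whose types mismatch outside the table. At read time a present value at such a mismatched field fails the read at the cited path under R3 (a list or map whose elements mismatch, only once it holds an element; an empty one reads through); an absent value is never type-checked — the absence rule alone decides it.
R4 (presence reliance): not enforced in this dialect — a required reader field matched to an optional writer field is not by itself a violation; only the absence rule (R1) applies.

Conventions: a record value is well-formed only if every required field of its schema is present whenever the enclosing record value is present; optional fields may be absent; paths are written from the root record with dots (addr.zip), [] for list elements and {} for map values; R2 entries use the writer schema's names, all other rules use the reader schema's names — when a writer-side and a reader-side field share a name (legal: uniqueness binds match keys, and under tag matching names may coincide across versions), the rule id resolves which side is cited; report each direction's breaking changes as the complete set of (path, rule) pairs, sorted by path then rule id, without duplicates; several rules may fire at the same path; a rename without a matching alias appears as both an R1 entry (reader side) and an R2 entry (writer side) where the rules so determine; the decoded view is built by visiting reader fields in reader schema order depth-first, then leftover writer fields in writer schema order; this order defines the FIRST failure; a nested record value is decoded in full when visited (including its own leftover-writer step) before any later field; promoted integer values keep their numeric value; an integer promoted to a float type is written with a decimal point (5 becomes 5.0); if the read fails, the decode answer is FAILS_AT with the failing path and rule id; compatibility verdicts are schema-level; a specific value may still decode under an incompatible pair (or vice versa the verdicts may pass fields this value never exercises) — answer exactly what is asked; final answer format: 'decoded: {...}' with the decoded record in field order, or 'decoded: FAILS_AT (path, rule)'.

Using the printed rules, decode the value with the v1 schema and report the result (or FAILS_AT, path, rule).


each type pair in User: writer, then reader
decode (reader v1):
  archived := false (from writer verified)
  height := 1.5
  seq := 250 (absent -> default)
  nickname := "gamma"
  active := false
  enabled := false
  zip := -7
  read fails at street under R2 (unknown field)
  => FAILS_AT (street, R2)
ruling out the remaining User differences:
  field seq in record User: tag 5 changed to 33 -> changes User's schema-level verdicts only — the decode of this value is the same
  renamed field archived to verified in record User (alias archived declared on the renamed field) -> triggers nothing under the printed rules; the User answer is the same either way

decoded: FAILS_AT (street, R2)


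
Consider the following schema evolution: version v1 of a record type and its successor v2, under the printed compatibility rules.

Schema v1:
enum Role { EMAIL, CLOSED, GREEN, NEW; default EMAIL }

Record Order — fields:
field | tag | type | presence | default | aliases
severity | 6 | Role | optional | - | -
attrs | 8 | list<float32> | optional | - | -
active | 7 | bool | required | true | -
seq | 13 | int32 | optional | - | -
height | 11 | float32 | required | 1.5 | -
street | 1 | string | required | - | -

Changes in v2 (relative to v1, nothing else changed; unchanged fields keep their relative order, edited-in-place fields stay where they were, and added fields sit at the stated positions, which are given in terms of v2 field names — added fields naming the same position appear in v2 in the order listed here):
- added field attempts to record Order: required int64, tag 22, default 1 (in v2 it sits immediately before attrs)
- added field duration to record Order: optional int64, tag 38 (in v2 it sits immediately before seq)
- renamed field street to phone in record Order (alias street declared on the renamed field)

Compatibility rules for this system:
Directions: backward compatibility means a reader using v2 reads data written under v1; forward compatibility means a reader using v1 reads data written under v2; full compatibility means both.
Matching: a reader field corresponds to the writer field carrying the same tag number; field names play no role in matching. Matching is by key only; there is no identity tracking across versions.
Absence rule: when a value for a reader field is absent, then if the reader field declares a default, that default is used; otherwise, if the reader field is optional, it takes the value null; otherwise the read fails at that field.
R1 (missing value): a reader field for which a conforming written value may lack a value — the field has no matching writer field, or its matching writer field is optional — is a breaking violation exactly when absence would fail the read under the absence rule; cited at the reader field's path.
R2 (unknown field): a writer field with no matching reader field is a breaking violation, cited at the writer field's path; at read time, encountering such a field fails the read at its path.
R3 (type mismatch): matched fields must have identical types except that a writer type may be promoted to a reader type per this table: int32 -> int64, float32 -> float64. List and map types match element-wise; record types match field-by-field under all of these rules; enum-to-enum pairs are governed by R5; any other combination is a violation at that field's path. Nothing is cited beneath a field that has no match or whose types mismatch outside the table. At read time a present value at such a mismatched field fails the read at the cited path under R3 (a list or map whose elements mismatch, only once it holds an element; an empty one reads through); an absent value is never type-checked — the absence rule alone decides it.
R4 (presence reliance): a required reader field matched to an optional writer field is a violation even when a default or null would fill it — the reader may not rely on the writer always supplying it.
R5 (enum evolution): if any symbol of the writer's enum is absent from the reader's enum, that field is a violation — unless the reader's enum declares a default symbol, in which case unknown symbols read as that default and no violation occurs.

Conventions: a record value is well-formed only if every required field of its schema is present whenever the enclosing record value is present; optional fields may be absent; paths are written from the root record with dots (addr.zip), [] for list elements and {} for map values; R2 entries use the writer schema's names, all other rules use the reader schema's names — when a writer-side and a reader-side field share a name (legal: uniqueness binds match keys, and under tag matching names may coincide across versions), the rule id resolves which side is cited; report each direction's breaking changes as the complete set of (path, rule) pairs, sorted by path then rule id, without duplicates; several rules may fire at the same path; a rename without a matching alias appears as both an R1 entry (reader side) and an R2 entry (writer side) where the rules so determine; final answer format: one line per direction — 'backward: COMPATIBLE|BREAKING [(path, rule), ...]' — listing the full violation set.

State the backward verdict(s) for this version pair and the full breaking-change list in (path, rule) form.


the writer's type comes first in each Order pair
checking backward for Order: reader v2 against writer v1:
  Role -> Role, writer optional: severity aligns to severity
  attempts has no writer counterpart
  list<float32> -> list<float32>, writer optional: attrs aligns to attrs
  bool -> bool, writer required: active aligns to active
  duration has no writer counterpart
  int32 -> int32, writer optional: seq aligns to seq
  float32 -> float32, writer required: height aligns to height
  string -> string, writer required: phone aligns to street
  => backward: COMPATIBLE
the other Order changes do not affect what is asked:
  added field duration to record Order: optional int64, tag 38 (in v2 it sits immediately before seq) -> its effect on Order is confined to the forward direction, not asked
  added field attempts to record Order: required int64, tag 22, default 1 (in v2 it sits immediately before attrs) -> its effect on Order is confined to the forward direction, not asked
  renamed field street to phone in record Order (alias street declared on the renamed field) -> no rule fires on it in Order's dialect; the asked verdict holds

backward: COMPATIBLE []
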